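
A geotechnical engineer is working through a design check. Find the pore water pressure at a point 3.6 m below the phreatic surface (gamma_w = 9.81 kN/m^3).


Result: 35.32 kPa

Derivation:
Using u = gamma_w * h_w
u = 9.81 * 3.6
u = 35.32 kPa


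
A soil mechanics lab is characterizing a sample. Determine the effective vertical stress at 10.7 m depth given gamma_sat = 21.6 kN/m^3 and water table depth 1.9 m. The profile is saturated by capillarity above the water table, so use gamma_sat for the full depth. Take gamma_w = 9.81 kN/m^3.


Result: 144.79 kPa

Derivation:
Total stress = gamma_sat * depth
sigma = 21.6 * 10.7 = 231.12 kPa
Pore water pressure u = gamma_w * (depth - d_wt)
u = 9.81 * (10.7 - 1.9) = 86.328 kPa
Effective stress = sigma - u
sigma' = 231.12 - 86.328 = 144.79 kPa


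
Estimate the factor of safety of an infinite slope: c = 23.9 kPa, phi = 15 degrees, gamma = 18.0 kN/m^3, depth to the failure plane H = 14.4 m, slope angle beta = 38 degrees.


Result: 0.533

Derivation:
Using Fs = c / (gamma*H*sin(beta)*cos(beta)) + tan(phi)/tan(beta)
Cohesion contribution = 23.9 / (18.0*14.4*sin(38)*cos(38))
Cohesion contribution = 0.190059
Friction contribution = tan(15)/tan(38) = 0.342959
Fs = 0.190059 + 0.342959
Fs = 0.533


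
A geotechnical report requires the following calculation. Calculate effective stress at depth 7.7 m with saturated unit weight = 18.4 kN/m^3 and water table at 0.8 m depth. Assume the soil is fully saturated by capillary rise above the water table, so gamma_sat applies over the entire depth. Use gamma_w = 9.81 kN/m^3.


Total stress = gamma_sat * depth
sigma = 18.4 * 7.7 = 141.68 kPa
Pore water pressure u = gamma_w * (depth - d_wt)
u = 9.81 * (7.7 - 0.8) = 67.689 kPa
Effective stress = sigma - u
sigma' = 141.68 - 67.689 = 73.99 kPa


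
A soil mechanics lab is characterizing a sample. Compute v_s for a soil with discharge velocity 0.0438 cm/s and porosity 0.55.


Using v_s = v_d / n
v_s = 0.0438 / 0.55
v_s = 0.07964 cm/s


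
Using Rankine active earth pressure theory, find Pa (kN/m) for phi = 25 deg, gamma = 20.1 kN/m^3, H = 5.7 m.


Result: 132.52 kN/m

Derivation:
Compute active earth pressure coefficient:
Ka = tan^2(45 - phi/2) = tan^2(32.5) = 0.405859
Compute active force:
Pa = 0.5 * Ka * gamma * H^2
Pa = 0.5 * 0.405859 * 20.1 * 5.7^2
Pa = 132.52 kN/m


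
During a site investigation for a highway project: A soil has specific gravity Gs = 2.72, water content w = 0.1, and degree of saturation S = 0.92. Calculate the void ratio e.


Result: 0.2957

Derivation:
Using the relation e = Gs * w / S
e = 2.72 * 0.1 / 0.92
e = 0.2957


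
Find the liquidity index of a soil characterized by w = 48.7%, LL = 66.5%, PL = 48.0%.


Result: 0.038

Derivation:
First compute the plasticity index:
PI = LL - PL = 66.5 - 48.0 = 18.5
Then compute the liquidity index:
LI = (w - PL) / PI
LI = (48.7 - 48.0) / 18.5
LI = 0.038


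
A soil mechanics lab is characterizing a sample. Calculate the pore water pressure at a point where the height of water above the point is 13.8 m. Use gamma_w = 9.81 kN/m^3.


Result: 135.38 kPa

Derivation:
Using u = gamma_w * h_w
u = 9.81 * 13.8
u = 135.38 kPa


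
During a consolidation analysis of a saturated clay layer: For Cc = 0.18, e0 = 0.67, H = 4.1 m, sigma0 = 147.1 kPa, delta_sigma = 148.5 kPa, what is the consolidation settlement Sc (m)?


Using Sc = Cc * H / (1 + e0) * log10((sigma0 + delta_sigma) / sigma0)
Stress ratio = (147.1 + 148.5) / 147.1 = 2.00952
log10(2.00952) = 0.303092
Cc * H / (1 + e0) = 0.18 * 4.1 / (1 + 0.67) = 0.441916
Sc = 0.441916 * 0.303092
Sc = 0.1339 m


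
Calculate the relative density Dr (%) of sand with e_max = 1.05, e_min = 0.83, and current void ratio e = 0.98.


Using Dr = (e_max - e) / (e_max - e_min) * 100
e_max - e = 1.05 - 0.98 = 0.07
e_max - e_min = 1.05 - 0.83 = 0.22
Dr = 0.07 / 0.22 * 100
Dr = 31.82 %


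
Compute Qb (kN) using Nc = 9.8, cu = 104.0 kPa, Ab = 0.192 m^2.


Using Qb = Nc * cu * Ab
Qb = 9.8 * 104.0 * 0.192
Qb = 195.69 kN


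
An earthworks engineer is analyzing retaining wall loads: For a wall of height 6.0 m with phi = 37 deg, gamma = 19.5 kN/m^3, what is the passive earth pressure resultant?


Compute passive earth pressure coefficient:
Kp = tan^2(45 + phi/2) = tan^2(63.5) = 4.022791
Compute passive force:
Pp = 0.5 * Kp * gamma * H^2
Pp = 0.5 * 4.022791 * 19.5 * 6.0^2
Pp = 1412.0 kN/m


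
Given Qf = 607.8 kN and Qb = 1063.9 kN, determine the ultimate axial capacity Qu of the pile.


Using Qu = Qf + Qb
Qu = 607.8 + 1063.9
Qu = 1671.7 kN


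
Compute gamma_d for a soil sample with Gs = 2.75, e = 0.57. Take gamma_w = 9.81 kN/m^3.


Using gamma_d = Gs * gamma_w / (1 + e)
gamma_d = 2.75 * 9.81 / (1 + 0.57)
gamma_d = 2.75 * 9.81 / 1.57
gamma_d = 17.183 kN/m^3


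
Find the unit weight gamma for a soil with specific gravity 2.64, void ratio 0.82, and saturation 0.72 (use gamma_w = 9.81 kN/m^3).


Using gamma = gamma_w * (Gs + S*e) / (1 + e)
Numerator: Gs + S*e = 2.64 + 0.72*0.82 = 3.2304
Denominator: 1 + e = 1 + 0.82 = 1.82
gamma = 9.81 * 3.2304 / 1.82
gamma = 17.412 kN/m^3


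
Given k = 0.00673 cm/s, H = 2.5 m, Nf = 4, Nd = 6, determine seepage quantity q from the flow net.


Result: 0.0001122 m^3/s per m

Derivation:
Convert k to m/s for unit consistency with H:
k = 0.00673 cm/s = 0.00673 / 100 m/s = 6.73e-05 m/s
Using q = k * H * Nf / Nd
Nf / Nd = 4 / 6 = 0.6667
q = 6.73e-05 * 2.5 * 0.6667
q = 0.0001122 m^3/s per m


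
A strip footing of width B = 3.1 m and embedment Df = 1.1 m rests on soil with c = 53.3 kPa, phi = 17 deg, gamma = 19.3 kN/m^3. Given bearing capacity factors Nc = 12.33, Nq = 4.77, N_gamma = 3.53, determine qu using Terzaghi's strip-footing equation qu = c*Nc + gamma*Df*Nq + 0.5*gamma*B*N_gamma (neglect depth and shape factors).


Result: 864.06 kPa

Derivation:
Compute qu = c*Nc + gamma*Df*Nq + 0.5*gamma*B*N_gamma
Term 1: 53.3 * 12.33 = 657.189
Term 2: 19.3 * 1.1 * 4.77 = 101.2671
Term 3: 0.5 * 19.3 * 3.1 * 3.53 = 105.59995
qu = 657.189 + 101.2671 + 105.59995
qu = 864.06 kPa


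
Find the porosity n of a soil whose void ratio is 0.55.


Result: 0.3548

Derivation:
Using the relation n = e / (1 + e)
n = 0.55 / (1 + 0.55)
n = 0.55 / 1.55
n = 0.3548


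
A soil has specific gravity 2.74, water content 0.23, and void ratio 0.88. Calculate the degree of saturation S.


Result: 0.7161

Derivation:
Using S = Gs * w / e
S = 2.74 * 0.23 / 0.88
S = 0.7161


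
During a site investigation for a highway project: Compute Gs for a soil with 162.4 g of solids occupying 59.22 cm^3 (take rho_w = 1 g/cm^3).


Using Gs = m_s / (V_s * rho_w)
Since rho_w = 1 g/cm^3:
Gs = 162.4 / 59.22
Gs = 2.742


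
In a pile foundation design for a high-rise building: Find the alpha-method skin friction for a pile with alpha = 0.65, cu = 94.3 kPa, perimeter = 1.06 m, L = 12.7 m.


Result: 825.15 kN

Derivation:
Using Qs = alpha * cu * perimeter * L
Qs = 0.65 * 94.3 * 1.06 * 12.7
Qs = 825.15 kN


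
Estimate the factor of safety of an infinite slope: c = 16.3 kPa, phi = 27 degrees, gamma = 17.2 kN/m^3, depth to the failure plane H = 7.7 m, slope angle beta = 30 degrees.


Result: 1.167

Derivation:
Using Fs = c / (gamma*H*sin(beta)*cos(beta)) + tan(phi)/tan(beta)
Cohesion contribution = 16.3 / (17.2*7.7*sin(30)*cos(30))
Cohesion contribution = 0.284229
Friction contribution = tan(27)/tan(30) = 0.882524
Fs = 0.284229 + 0.882524
Fs = 1.167


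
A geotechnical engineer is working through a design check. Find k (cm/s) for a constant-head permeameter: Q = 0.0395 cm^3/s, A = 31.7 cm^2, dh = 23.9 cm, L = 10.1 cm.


Result: 0.000527 cm/s

Derivation:
Compute hydraulic gradient:
i = dh / L = 23.9 / 10.1 = 2.36634
Then apply Darcy's law:
k = Q / (A * i)
k = 0.0395 / (31.7 * 2.36634)
k = 0.0395 / 75.0129
k = 0.000527 cm/s


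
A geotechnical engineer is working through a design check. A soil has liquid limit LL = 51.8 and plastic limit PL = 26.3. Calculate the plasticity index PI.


Result: 25.5

Derivation:
Using PI = LL - PL
PI = 51.8 - 26.3
PI = 25.5


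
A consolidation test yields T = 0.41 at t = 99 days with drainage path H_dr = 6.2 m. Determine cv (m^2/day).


Result: 0.1592 m^2/day

Derivation:
Using cv = T * H_dr^2 / t
H_dr^2 = 6.2^2 = 38.44
cv = 0.41 * 38.44 / 99
cv = 0.1592 m^2/day


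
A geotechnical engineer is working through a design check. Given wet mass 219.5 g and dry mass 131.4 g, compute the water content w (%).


Using w = (m_wet - m_dry) / m_dry * 100
m_wet - m_dry = 219.5 - 131.4 = 88.1 g
w = 88.1 / 131.4 * 100
w = 67.05 %


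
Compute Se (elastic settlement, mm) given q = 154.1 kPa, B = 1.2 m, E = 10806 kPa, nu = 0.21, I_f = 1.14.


Using Se = q * B * (1 - nu^2) * I_f / E
1 - nu^2 = 1 - 0.21^2 = 0.9559
Se = 154.1 * 1.2 * 0.9559 * 1.14 / 10806
Se = 0.018648 m
Convert to mm: Se = 0.018648 * 1000 = 18.648 mm


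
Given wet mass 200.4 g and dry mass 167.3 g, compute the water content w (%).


Using w = (m_wet - m_dry) / m_dry * 100
m_wet - m_dry = 200.4 - 167.3 = 33.1 g
w = 33.1 / 167.3 * 100
w = 19.78 %


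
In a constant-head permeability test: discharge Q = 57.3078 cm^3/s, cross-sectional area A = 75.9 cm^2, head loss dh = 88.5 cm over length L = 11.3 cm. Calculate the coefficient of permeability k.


Compute hydraulic gradient:
i = dh / L = 88.5 / 11.3 = 7.83186
Then apply Darcy's law:
k = Q / (A * i)
k = 57.3078 / (75.9 * 7.83186)
k = 57.3078 / 594.438
k = 0.096407 cm/s


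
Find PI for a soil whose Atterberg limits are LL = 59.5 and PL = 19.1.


Using PI = LL - PL
PI = 59.5 - 19.1
PI = 40.4


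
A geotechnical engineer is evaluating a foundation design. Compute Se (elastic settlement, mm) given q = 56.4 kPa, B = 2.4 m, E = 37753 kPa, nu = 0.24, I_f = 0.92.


Result: 3.109 mm

Derivation:
Using Se = q * B * (1 - nu^2) * I_f / E
1 - nu^2 = 1 - 0.24^2 = 0.9424
Se = 56.4 * 2.4 * 0.9424 * 0.92 / 37753
Se = 0.003109 m
Convert to mm: Se = 0.003109 * 1000 = 3.109 mm


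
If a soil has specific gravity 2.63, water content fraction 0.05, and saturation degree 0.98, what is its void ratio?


Using the relation e = Gs * w / S
e = 2.63 * 0.05 / 0.98
e = 0.1342


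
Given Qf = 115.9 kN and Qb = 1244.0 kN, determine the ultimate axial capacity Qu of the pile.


Result: 1359.9 kN

Derivation:
Using Qu = Qf + Qb
Qu = 115.9 + 1244.0
Qu = 1359.9 kN


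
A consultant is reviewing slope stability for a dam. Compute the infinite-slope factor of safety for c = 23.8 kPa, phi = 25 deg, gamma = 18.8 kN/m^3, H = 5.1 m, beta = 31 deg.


Using Fs = c / (gamma*H*sin(beta)*cos(beta)) + tan(phi)/tan(beta)
Cohesion contribution = 23.8 / (18.8*5.1*sin(31)*cos(31))
Cohesion contribution = 0.562269
Friction contribution = tan(25)/tan(31) = 0.776066
Fs = 0.562269 + 0.776066
Fs = 1.338


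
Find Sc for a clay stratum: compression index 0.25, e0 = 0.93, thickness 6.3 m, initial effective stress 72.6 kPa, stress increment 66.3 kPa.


Result: 0.2299 m

Derivation:
Using Sc = Cc * H / (1 + e0) * log10((sigma0 + delta_sigma) / sigma0)
Stress ratio = (72.6 + 66.3) / 72.6 = 1.91322
log10(1.91322) = 0.281766
Cc * H / (1 + e0) = 0.25 * 6.3 / (1 + 0.93) = 0.816062
Sc = 0.816062 * 0.281766
Sc = 0.2299 m


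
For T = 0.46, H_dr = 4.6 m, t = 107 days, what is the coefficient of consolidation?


Using cv = T * H_dr^2 / t
H_dr^2 = 4.6^2 = 21.16
cv = 0.46 * 21.16 / 107
cv = 0.09097 m^2/day


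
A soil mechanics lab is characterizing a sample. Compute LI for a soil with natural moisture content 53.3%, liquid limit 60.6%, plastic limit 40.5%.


Result: 0.637

Derivation:
First compute the plasticity index:
PI = LL - PL = 60.6 - 40.5 = 20.1
Then compute the liquidity index:
LI = (w - PL) / PI
LI = (53.3 - 40.5) / 20.1
LI = 0.637


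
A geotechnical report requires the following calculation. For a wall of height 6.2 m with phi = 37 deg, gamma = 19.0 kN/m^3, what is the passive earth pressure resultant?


Compute passive earth pressure coefficient:
Kp = tan^2(45 + phi/2) = tan^2(63.5) = 4.022791
Compute passive force:
Pp = 0.5 * Kp * gamma * H^2
Pp = 0.5 * 4.022791 * 19.0 * 6.2^2
Pp = 1469.04 kN/m


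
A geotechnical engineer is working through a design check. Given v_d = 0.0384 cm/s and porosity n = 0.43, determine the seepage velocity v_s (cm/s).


Using v_s = v_d / n
v_s = 0.0384 / 0.43
v_s = 0.0893 cm/s


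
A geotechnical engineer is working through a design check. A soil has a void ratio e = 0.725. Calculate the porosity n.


Using the relation n = e / (1 + e)
n = 0.725 / (1 + 0.725)
n = 0.725 / 1.725
n = 0.4203


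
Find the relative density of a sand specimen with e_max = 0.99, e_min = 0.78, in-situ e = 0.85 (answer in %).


Result: 66.67 %

Derivation:
Using Dr = (e_max - e) / (e_max - e_min) * 100
e_max - e = 0.99 - 0.85 = 0.14
e_max - e_min = 0.99 - 0.78 = 0.21
Dr = 0.14 / 0.21 * 100
Dr = 66.67 %


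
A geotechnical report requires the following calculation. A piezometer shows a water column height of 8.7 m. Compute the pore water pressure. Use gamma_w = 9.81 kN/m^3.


Using u = gamma_w * h_w
u = 9.81 * 8.7
u = 85.35 kPa


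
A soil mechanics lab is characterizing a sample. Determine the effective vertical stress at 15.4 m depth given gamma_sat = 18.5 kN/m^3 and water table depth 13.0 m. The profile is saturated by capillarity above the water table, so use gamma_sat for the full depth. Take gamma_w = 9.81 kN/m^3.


Total stress = gamma_sat * depth
sigma = 18.5 * 15.4 = 284.9 kPa
Pore water pressure u = gamma_w * (depth - d_wt)
u = 9.81 * (15.4 - 13.0) = 23.544 kPa
Effective stress = sigma - u
sigma' = 284.9 - 23.544 = 261.36 kPa


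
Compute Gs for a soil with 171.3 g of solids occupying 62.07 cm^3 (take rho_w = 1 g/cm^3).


Result: 2.76

Derivation:
Using Gs = m_s / (V_s * rho_w)
Since rho_w = 1 g/cm^3:
Gs = 171.3 / 62.07
Gs = 2.76


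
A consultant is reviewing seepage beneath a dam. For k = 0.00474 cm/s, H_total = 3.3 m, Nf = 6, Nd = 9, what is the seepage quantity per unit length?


Convert k to m/s for unit consistency with H:
k = 0.00474 cm/s = 0.00474 / 100 m/s = 4.74e-05 m/s
Using q = k * H * Nf / Nd
Nf / Nd = 6 / 9 = 0.6667
q = 4.74e-05 * 3.3 * 0.6667
q = 0.0001043 m^3/s per m


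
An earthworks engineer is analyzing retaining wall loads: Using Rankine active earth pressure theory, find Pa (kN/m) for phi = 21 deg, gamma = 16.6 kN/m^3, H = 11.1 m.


Compute active earth pressure coefficient:
Ka = tan^2(45 - phi/2) = tan^2(34.5) = 0.472355
Compute active force:
Pa = 0.5 * Ka * gamma * H^2
Pa = 0.5 * 0.472355 * 16.6 * 11.1^2
Pa = 483.05 kN/m


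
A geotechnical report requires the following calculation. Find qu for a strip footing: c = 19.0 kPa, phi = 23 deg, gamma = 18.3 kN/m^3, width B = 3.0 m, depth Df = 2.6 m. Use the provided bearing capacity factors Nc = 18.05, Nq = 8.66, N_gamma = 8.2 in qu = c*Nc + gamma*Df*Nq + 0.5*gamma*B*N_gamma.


Compute qu = c*Nc + gamma*Df*Nq + 0.5*gamma*B*N_gamma
Term 1: 19.0 * 18.05 = 342.95
Term 2: 18.3 * 2.6 * 8.66 = 412.0428
Term 3: 0.5 * 18.3 * 3.0 * 8.2 = 225.09
qu = 342.95 + 412.0428 + 225.09
qu = 980.08 kPa


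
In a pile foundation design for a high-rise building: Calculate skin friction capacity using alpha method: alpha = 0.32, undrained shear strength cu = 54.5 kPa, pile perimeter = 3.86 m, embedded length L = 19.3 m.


Using Qs = alpha * cu * perimeter * L
Qs = 0.32 * 54.5 * 3.86 * 19.3
Qs = 1299.25 kN


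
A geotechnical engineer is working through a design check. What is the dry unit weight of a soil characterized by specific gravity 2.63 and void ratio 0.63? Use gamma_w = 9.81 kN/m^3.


Result: 15.828 kN/m^3

Derivation:
Using gamma_d = Gs * gamma_w / (1 + e)
gamma_d = 2.63 * 9.81 / (1 + 0.63)
gamma_d = 2.63 * 9.81 / 1.63
gamma_d = 15.828 kN/m^3


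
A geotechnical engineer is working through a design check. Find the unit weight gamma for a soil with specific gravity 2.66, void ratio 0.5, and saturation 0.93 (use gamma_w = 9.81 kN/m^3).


Result: 20.438 kN/m^3

Derivation:
Using gamma = gamma_w * (Gs + S*e) / (1 + e)
Numerator: Gs + S*e = 2.66 + 0.93*0.5 = 3.125
Denominator: 1 + e = 1 + 0.5 = 1.5
gamma = 9.81 * 3.125 / 1.5
gamma = 20.438 kN/m^3


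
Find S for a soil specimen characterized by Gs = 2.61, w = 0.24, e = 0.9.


Using S = Gs * w / e
S = 2.61 * 0.24 / 0.9
S = 0.696


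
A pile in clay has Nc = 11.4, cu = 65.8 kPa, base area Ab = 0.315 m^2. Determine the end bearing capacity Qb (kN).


Using Qb = Nc * cu * Ab
Qb = 11.4 * 65.8 * 0.315
Qb = 236.29 kN


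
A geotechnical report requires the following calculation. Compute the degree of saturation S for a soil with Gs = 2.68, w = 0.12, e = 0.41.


Using S = Gs * w / e
S = 2.68 * 0.12 / 0.41
S = 0.7844


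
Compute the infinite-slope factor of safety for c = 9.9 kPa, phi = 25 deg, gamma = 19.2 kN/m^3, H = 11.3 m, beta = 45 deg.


Using Fs = c / (gamma*H*sin(beta)*cos(beta)) + tan(phi)/tan(beta)
Cohesion contribution = 9.9 / (19.2*11.3*sin(45)*cos(45))
Cohesion contribution = 0.0912611
Friction contribution = tan(25)/tan(45) = 0.466308
Fs = 0.0912611 + 0.466308
Fs = 0.558


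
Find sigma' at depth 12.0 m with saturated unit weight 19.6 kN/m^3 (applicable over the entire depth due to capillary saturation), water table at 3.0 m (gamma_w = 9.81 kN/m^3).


Result: 146.91 kPa

Derivation:
Total stress = gamma_sat * depth
sigma = 19.6 * 12.0 = 235.2 kPa
Pore water pressure u = gamma_w * (depth - d_wt)
u = 9.81 * (12.0 - 3.0) = 88.29 kPa
Effective stress = sigma - u
sigma' = 235.2 - 88.29 = 146.91 kPa


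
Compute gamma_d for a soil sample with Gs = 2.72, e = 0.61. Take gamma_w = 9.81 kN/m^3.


Using gamma_d = Gs * gamma_w / (1 + e)
gamma_d = 2.72 * 9.81 / (1 + 0.61)
gamma_d = 2.72 * 9.81 / 1.61
gamma_d = 16.573 kN/m^3


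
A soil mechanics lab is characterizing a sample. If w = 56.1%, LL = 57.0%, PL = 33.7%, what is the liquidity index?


Result: 0.961

Derivation:
First compute the plasticity index:
PI = LL - PL = 57.0 - 33.7 = 23.3
Then compute the liquidity index:
LI = (w - PL) / PI
LI = (56.1 - 33.7) / 23.3
LI = 0.961


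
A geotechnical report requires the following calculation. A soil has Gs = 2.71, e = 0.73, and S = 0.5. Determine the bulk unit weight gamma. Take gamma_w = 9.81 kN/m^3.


Result: 17.437 kN/m^3

Derivation:
Using gamma = gamma_w * (Gs + S*e) / (1 + e)
Numerator: Gs + S*e = 2.71 + 0.5*0.73 = 3.075
Denominator: 1 + e = 1 + 0.73 = 1.73
gamma = 9.81 * 3.075 / 1.73
gamma = 17.437 kN/m^3


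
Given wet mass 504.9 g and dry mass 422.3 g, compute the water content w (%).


Result: 19.56 %

Derivation:
Using w = (m_wet - m_dry) / m_dry * 100
m_wet - m_dry = 504.9 - 422.3 = 82.6 g
w = 82.6 / 422.3 * 100
w = 19.56 %


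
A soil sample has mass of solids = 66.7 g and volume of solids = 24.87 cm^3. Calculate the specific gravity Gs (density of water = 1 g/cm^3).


Using Gs = m_s / (V_s * rho_w)
Since rho_w = 1 g/cm^3:
Gs = 66.7 / 24.87
Gs = 2.682


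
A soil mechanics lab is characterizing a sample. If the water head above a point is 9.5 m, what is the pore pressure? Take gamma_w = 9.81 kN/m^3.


Using u = gamma_w * h_w
u = 9.81 * 9.5
u = 93.2 kPa


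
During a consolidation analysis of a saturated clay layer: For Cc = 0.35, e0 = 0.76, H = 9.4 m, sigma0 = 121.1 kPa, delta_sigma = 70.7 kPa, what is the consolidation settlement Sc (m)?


Using Sc = Cc * H / (1 + e0) * log10((sigma0 + delta_sigma) / sigma0)
Stress ratio = (121.1 + 70.7) / 121.1 = 1.58382
log10(1.58382) = 0.199704
Cc * H / (1 + e0) = 0.35 * 9.4 / (1 + 0.76) = 1.86932
Sc = 1.86932 * 0.199704
Sc = 0.3733 m


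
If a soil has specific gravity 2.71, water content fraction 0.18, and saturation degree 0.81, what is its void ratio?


Result: 0.6022

Derivation:
Using the relation e = Gs * w / S
e = 2.71 * 0.18 / 0.81
e = 0.6022


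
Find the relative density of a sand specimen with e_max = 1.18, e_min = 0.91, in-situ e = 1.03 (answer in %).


Using Dr = (e_max - e) / (e_max - e_min) * 100
e_max - e = 1.18 - 1.03 = 0.15
e_max - e_min = 1.18 - 0.91 = 0.27
Dr = 0.15 / 0.27 * 100
Dr = 55.56 %


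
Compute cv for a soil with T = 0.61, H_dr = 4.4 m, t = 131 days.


Using cv = T * H_dr^2 / t
H_dr^2 = 4.4^2 = 19.36
cv = 0.61 * 19.36 / 131
cv = 0.09015 m^2/day


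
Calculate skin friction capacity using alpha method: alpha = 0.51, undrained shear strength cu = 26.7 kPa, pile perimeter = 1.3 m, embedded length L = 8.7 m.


Using Qs = alpha * cu * perimeter * L
Qs = 0.51 * 26.7 * 1.3 * 8.7
Qs = 154.01 kN


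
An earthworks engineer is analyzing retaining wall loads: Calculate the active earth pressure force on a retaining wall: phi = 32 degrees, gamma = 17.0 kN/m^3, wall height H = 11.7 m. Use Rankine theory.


Result: 357.52 kN/m

Derivation:
Compute active earth pressure coefficient:
Ka = tan^2(45 - phi/2) = tan^2(29.0) = 0.307259
Compute active force:
Pa = 0.5 * Ka * gamma * H^2
Pa = 0.5 * 0.307259 * 17.0 * 11.7^2
Pa = 357.52 kN/m


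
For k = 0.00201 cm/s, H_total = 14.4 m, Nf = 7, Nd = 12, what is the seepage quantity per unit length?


Convert k to m/s for unit consistency with H:
k = 0.00201 cm/s = 0.00201 / 100 m/s = 2.01e-05 m/s
Using q = k * H * Nf / Nd
Nf / Nd = 7 / 12 = 0.5833
q = 2.01e-05 * 14.4 * 0.5833
q = 0.0001688 m^3/s per m


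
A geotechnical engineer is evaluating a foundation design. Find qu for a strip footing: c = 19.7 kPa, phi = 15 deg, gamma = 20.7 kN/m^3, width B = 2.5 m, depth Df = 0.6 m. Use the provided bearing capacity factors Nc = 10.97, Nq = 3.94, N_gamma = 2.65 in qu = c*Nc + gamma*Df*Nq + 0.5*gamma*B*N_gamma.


Compute qu = c*Nc + gamma*Df*Nq + 0.5*gamma*B*N_gamma
Term 1: 19.7 * 10.97 = 216.109
Term 2: 20.7 * 0.6 * 3.94 = 48.9348
Term 3: 0.5 * 20.7 * 2.5 * 2.65 = 68.56875
qu = 216.109 + 48.9348 + 68.56875
qu = 333.61 kPa


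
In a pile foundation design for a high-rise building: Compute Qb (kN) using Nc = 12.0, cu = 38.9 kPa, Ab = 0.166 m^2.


Using Qb = Nc * cu * Ab
Qb = 12.0 * 38.9 * 0.166
Qb = 77.49 kN


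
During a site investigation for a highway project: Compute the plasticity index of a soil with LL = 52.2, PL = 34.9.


Using PI = LL - PL
PI = 52.2 - 34.9
PI = 17.3


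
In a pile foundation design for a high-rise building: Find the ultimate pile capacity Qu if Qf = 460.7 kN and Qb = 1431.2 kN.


Using Qu = Qf + Qb
Qu = 460.7 + 1431.2
Qu = 1891.9 kN


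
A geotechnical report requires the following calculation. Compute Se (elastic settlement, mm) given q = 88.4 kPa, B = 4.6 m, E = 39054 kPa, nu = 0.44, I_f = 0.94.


Using Se = q * B * (1 - nu^2) * I_f / E
1 - nu^2 = 1 - 0.44^2 = 0.8064
Se = 88.4 * 4.6 * 0.8064 * 0.94 / 39054
Se = 0.007893 m
Convert to mm: Se = 0.007893 * 1000 = 7.893 mm


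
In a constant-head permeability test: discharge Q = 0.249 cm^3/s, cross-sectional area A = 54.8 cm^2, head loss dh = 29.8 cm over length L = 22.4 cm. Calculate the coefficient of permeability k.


Result: 0.003415 cm/s

Derivation:
Compute hydraulic gradient:
i = dh / L = 29.8 / 22.4 = 1.33036
Then apply Darcy's law:
k = Q / (A * i)
k = 0.249 / (54.8 * 1.33036)
k = 0.249 / 72.9036
k = 0.003415 cm/s


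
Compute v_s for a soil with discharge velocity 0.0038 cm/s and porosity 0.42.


Using v_s = v_d / n
v_s = 0.0038 / 0.42
v_s = 0.00905 cm/s


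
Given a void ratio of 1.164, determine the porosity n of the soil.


Result: 0.5379

Derivation:
Using the relation n = e / (1 + e)
n = 1.164 / (1 + 1.164)
n = 1.164 / 2.164
n = 0.5379


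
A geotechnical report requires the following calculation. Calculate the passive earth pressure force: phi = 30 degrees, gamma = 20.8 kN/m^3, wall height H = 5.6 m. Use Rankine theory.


Result: 978.43 kN/m

Derivation:
Compute passive earth pressure coefficient:
Kp = tan^2(45 + phi/2) = tan^2(60.0) = 3
Compute passive force:
Pp = 0.5 * Kp * gamma * H^2
Pp = 0.5 * 3 * 20.8 * 5.6^2
Pp = 978.43 kN/m


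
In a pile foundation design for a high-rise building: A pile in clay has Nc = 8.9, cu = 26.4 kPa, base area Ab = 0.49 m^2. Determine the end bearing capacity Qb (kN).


Using Qb = Nc * cu * Ab
Qb = 8.9 * 26.4 * 0.49
Qb = 115.13 kN


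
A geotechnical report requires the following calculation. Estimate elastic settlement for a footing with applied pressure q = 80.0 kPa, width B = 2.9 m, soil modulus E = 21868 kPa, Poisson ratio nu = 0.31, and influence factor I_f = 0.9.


Result: 8.631 mm

Derivation:
Using Se = q * B * (1 - nu^2) * I_f / E
1 - nu^2 = 1 - 0.31^2 = 0.9039
Se = 80.0 * 2.9 * 0.9039 * 0.9 / 21868
Se = 0.008631 m
Convert to mm: Se = 0.008631 * 1000 = 8.631 mm


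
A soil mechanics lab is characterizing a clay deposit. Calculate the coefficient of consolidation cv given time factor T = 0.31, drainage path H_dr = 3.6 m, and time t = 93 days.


Result: 0.0432 m^2/day

Derivation:
Using cv = T * H_dr^2 / t
H_dr^2 = 3.6^2 = 12.96
cv = 0.31 * 12.96 / 93
cv = 0.0432 m^2/day


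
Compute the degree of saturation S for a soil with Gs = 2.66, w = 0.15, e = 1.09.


Result: 0.3661

Derivation:
Using S = Gs * w / e
S = 2.66 * 0.15 / 1.09
S = 0.3661


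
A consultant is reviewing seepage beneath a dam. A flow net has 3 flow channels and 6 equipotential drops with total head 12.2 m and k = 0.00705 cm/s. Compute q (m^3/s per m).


Convert k to m/s for unit consistency with H:
k = 0.00705 cm/s = 0.00705 / 100 m/s = 7.05e-05 m/s
Using q = k * H * Nf / Nd
Nf / Nd = 3 / 6 = 0.5
q = 7.05e-05 * 12.2 * 0.5
q = 0.00043 m^3/s per m


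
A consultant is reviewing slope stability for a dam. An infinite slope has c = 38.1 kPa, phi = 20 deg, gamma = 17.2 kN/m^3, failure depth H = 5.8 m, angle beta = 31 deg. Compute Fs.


Using Fs = c / (gamma*H*sin(beta)*cos(beta)) + tan(phi)/tan(beta)
Cohesion contribution = 38.1 / (17.2*5.8*sin(31)*cos(31))
Cohesion contribution = 0.865095
Friction contribution = tan(20)/tan(31) = 0.605748
Fs = 0.865095 + 0.605748
Fs = 1.471


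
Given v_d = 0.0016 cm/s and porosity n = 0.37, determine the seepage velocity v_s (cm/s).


Using v_s = v_d / n
v_s = 0.0016 / 0.37
v_s = 0.00432 cm/s


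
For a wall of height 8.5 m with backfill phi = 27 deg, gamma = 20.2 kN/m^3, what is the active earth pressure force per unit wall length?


Result: 274.03 kN/m

Derivation:
Compute active earth pressure coefficient:
Ka = tan^2(45 - phi/2) = tan^2(31.5) = 0.375525
Compute active force:
Pa = 0.5 * Ka * gamma * H^2
Pa = 0.5 * 0.375525 * 20.2 * 8.5^2
Pa = 274.03 kN/m


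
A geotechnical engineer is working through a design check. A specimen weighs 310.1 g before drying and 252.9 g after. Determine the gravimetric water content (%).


Result: 22.62 %

Derivation:
Using w = (m_wet - m_dry) / m_dry * 100
m_wet - m_dry = 310.1 - 252.9 = 57.2 g
w = 57.2 / 252.9 * 100
w = 22.62 %


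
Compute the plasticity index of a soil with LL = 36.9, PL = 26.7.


Using PI = LL - PL
PI = 36.9 - 26.7
PI = 10.2


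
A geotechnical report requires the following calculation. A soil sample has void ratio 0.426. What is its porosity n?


Result: 0.2987

Derivation:
Using the relation n = e / (1 + e)
n = 0.426 / (1 + 0.426)
n = 0.426 / 1.426
n = 0.2987


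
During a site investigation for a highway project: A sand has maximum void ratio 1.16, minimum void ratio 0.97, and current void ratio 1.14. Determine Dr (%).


Using Dr = (e_max - e) / (e_max - e_min) * 100
e_max - e = 1.16 - 1.14 = 0.02
e_max - e_min = 1.16 - 0.97 = 0.19
Dr = 0.02 / 0.19 * 100
Dr = 10.53 %


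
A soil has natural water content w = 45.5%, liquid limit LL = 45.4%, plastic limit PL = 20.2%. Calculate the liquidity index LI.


First compute the plasticity index:
PI = LL - PL = 45.4 - 20.2 = 25.2
Then compute the liquidity index:
LI = (w - PL) / PI
LI = (45.5 - 20.2) / 25.2
LI = 1.004


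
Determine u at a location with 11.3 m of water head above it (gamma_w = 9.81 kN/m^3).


Result: 110.85 kPa

Derivation:
Using u = gamma_w * h_w
u = 9.81 * 11.3
u = 110.85 kPa


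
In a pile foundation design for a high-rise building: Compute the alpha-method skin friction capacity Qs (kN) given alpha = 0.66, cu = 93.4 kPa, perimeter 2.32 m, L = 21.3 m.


Using Qs = alpha * cu * perimeter * L
Qs = 0.66 * 93.4 * 2.32 * 21.3
Qs = 3046.2 kN


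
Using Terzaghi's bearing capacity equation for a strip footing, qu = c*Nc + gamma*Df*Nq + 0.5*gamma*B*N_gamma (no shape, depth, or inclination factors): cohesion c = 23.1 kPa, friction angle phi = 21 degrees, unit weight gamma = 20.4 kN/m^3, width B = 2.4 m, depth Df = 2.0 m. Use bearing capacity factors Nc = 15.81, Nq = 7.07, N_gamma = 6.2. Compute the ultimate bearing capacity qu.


Compute qu = c*Nc + gamma*Df*Nq + 0.5*gamma*B*N_gamma
Term 1: 23.1 * 15.81 = 365.211
Term 2: 20.4 * 2.0 * 7.07 = 288.456
Term 3: 0.5 * 20.4 * 2.4 * 6.2 = 151.776
qu = 365.211 + 288.456 + 151.776
qu = 805.44 kPa


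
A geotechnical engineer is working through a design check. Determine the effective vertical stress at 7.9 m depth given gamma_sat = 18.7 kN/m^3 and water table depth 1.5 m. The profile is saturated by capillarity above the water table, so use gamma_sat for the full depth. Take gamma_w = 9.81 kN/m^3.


Result: 84.95 kPa

Derivation:
Total stress = gamma_sat * depth
sigma = 18.7 * 7.9 = 147.73 kPa
Pore water pressure u = gamma_w * (depth - d_wt)
u = 9.81 * (7.9 - 1.5) = 62.784 kPa
Effective stress = sigma - u
sigma' = 147.73 - 62.784 = 84.95 kPa


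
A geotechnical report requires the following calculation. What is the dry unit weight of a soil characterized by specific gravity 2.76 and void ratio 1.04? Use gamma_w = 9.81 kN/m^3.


Using gamma_d = Gs * gamma_w / (1 + e)
gamma_d = 2.76 * 9.81 / (1 + 1.04)
gamma_d = 2.76 * 9.81 / 2.04
gamma_d = 13.272 kN/m^3


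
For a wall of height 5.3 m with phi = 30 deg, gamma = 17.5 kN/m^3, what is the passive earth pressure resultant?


Result: 737.36 kN/m

Derivation:
Compute passive earth pressure coefficient:
Kp = tan^2(45 + phi/2) = tan^2(60.0) = 3
Compute passive force:
Pp = 0.5 * Kp * gamma * H^2
Pp = 0.5 * 3 * 17.5 * 5.3^2
Pp = 737.36 kN/m


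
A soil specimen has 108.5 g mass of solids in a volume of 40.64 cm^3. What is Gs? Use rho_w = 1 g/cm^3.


Using Gs = m_s / (V_s * rho_w)
Since rho_w = 1 g/cm^3:
Gs = 108.5 / 40.64
Gs = 2.67


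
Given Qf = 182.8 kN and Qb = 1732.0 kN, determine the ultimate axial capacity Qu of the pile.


Using Qu = Qf + Qb
Qu = 182.8 + 1732.0
Qu = 1914.8 kN


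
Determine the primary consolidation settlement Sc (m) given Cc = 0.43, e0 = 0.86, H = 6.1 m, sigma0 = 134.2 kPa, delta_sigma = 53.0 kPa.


Result: 0.2039 m

Derivation:
Using Sc = Cc * H / (1 + e0) * log10((sigma0 + delta_sigma) / sigma0)
Stress ratio = (134.2 + 53.0) / 134.2 = 1.39493
log10(1.39493) = 0.144553
Cc * H / (1 + e0) = 0.43 * 6.1 / (1 + 0.86) = 1.41022
Sc = 1.41022 * 0.144553
Sc = 0.2039 m


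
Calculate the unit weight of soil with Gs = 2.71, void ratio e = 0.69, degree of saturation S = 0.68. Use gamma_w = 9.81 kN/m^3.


Result: 18.454 kN/m^3

Derivation:
Using gamma = gamma_w * (Gs + S*e) / (1 + e)
Numerator: Gs + S*e = 2.71 + 0.68*0.69 = 3.1792
Denominator: 1 + e = 1 + 0.69 = 1.69
gamma = 9.81 * 3.1792 / 1.69
gamma = 18.454 kN/m^3


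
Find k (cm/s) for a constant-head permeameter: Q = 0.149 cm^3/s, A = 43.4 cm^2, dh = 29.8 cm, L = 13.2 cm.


Compute hydraulic gradient:
i = dh / L = 29.8 / 13.2 = 2.25758
Then apply Darcy's law:
k = Q / (A * i)
k = 0.149 / (43.4 * 2.25758)
k = 0.149 / 97.9788
k = 0.001521 cm/s


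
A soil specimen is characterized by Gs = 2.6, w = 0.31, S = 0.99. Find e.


Result: 0.8141

Derivation:
Using the relation e = Gs * w / S
e = 2.6 * 0.31 / 0.99
e = 0.8141


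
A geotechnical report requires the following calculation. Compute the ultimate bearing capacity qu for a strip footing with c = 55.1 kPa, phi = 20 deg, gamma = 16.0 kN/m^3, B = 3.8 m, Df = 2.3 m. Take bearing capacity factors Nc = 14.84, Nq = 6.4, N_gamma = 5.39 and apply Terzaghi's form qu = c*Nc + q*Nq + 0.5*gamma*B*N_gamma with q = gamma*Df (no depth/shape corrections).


Compute qu = c*Nc + gamma*Df*Nq + 0.5*gamma*B*N_gamma
Term 1: 55.1 * 14.84 = 817.684
Term 2: 16.0 * 2.3 * 6.4 = 235.52
Term 3: 0.5 * 16.0 * 3.8 * 5.39 = 163.856
qu = 817.684 + 235.52 + 163.856
qu = 1217.06 kPa


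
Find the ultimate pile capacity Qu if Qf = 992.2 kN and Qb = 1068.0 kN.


Using Qu = Qf + Qb
Qu = 992.2 + 1068.0
Qu = 2060.2 kN


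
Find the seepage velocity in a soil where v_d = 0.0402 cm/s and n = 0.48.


Result: 0.08375 cm/s

Derivation:
Using v_s = v_d / n
v_s = 0.0402 / 0.48
v_s = 0.08375 cm/s


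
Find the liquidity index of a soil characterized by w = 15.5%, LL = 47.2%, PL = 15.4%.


Result: 0.003

Derivation:
First compute the plasticity index:
PI = LL - PL = 47.2 - 15.4 = 31.8
Then compute the liquidity index:
LI = (w - PL) / PI
LI = (15.5 - 15.4) / 31.8
LI = 0.003


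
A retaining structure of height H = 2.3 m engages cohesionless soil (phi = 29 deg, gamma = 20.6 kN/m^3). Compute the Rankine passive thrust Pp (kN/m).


Result: 157.03 kN/m

Derivation:
Compute passive earth pressure coefficient:
Kp = tan^2(45 + phi/2) = tan^2(59.5) = 2.88206
Compute passive force:
Pp = 0.5 * Kp * gamma * H^2
Pp = 0.5 * 2.88206 * 20.6 * 2.3^2
Pp = 157.03 kN/m


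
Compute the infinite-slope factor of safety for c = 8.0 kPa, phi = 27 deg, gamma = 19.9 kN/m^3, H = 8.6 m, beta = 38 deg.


Result: 0.749

Derivation:
Using Fs = c / (gamma*H*sin(beta)*cos(beta)) + tan(phi)/tan(beta)
Cohesion contribution = 8.0 / (19.9*8.6*sin(38)*cos(38))
Cohesion contribution = 0.0963528
Friction contribution = tan(27)/tan(38) = 0.652163
Fs = 0.0963528 + 0.652163
Fs = 0.749


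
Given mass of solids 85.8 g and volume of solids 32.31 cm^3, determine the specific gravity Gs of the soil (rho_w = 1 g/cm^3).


Using Gs = m_s / (V_s * rho_w)
Since rho_w = 1 g/cm^3:
Gs = 85.8 / 32.31
Gs = 2.656


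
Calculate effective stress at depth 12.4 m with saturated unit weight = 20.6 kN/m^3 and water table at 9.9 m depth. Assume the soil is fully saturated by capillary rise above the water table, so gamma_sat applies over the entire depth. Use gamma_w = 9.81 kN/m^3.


Total stress = gamma_sat * depth
sigma = 20.6 * 12.4 = 255.44 kPa
Pore water pressure u = gamma_w * (depth - d_wt)
u = 9.81 * (12.4 - 9.9) = 24.525 kPa
Effective stress = sigma - u
sigma' = 255.44 - 24.525 = 230.92 kPa


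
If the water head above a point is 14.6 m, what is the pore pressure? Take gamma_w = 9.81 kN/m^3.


Result: 143.23 kPa

Derivation:
Using u = gamma_w * h_w
u = 9.81 * 14.6
u = 143.23 kPa


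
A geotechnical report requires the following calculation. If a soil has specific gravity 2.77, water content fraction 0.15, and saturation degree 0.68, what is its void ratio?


Result: 0.611

Derivation:
Using the relation e = Gs * w / S
e = 2.77 * 0.15 / 0.68
e = 0.611


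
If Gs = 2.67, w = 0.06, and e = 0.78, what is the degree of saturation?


Using S = Gs * w / e
S = 2.67 * 0.06 / 0.78
S = 0.2054


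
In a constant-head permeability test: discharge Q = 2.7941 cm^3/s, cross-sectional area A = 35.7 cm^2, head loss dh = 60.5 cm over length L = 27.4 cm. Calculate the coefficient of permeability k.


Compute hydraulic gradient:
i = dh / L = 60.5 / 27.4 = 2.20803
Then apply Darcy's law:
k = Q / (A * i)
k = 2.7941 / (35.7 * 2.20803)
k = 2.7941 / 78.8266
k = 0.035446 cm/s


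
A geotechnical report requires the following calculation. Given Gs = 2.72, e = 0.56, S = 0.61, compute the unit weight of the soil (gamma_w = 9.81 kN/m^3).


Using gamma = gamma_w * (Gs + S*e) / (1 + e)
Numerator: Gs + S*e = 2.72 + 0.61*0.56 = 3.0616
Denominator: 1 + e = 1 + 0.56 = 1.56
gamma = 9.81 * 3.0616 / 1.56
gamma = 19.253 kN/m^3


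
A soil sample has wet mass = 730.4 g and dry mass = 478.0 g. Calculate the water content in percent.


Using w = (m_wet - m_dry) / m_dry * 100
m_wet - m_dry = 730.4 - 478.0 = 252.4 g
w = 252.4 / 478.0 * 100
w = 52.8 %


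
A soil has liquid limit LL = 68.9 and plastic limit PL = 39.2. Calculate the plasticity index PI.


Result: 29.7

Derivation:
Using PI = LL - PL
PI = 68.9 - 39.2
PI = 29.7


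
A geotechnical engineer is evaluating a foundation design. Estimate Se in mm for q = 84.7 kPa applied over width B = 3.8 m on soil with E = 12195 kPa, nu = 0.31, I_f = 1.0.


Using Se = q * B * (1 - nu^2) * I_f / E
1 - nu^2 = 1 - 0.31^2 = 0.9039
Se = 84.7 * 3.8 * 0.9039 * 1.0 / 12195
Se = 0.023856 m
Convert to mm: Se = 0.023856 * 1000 = 23.856 mm


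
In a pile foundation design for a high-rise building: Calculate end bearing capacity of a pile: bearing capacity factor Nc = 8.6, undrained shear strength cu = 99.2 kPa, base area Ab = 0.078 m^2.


Using Qb = Nc * cu * Ab
Qb = 8.6 * 99.2 * 0.078
Qb = 66.54 kN


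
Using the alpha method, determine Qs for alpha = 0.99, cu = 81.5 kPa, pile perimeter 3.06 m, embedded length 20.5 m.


Result: 5061.37 kN

Derivation:
Using Qs = alpha * cu * perimeter * L
Qs = 0.99 * 81.5 * 3.06 * 20.5
Qs = 5061.37 kN


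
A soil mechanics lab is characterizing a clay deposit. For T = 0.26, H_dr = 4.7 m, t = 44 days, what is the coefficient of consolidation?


Result: 0.13053 m^2/day

Derivation:
Using cv = T * H_dr^2 / t
H_dr^2 = 4.7^2 = 22.09
cv = 0.26 * 22.09 / 44
cv = 0.13053 m^2/day


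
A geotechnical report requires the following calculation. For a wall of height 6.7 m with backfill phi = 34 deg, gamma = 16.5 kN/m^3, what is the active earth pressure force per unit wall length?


Result: 104.7 kN/m

Derivation:
Compute active earth pressure coefficient:
Ka = tan^2(45 - phi/2) = tan^2(28.0) = 0.282715
Compute active force:
Pa = 0.5 * Ka * gamma * H^2
Pa = 0.5 * 0.282715 * 16.5 * 6.7^2
Pa = 104.7 kN/m


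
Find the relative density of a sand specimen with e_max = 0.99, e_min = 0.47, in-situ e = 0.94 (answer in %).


Result: 9.62 %

Derivation:
Using Dr = (e_max - e) / (e_max - e_min) * 100
e_max - e = 0.99 - 0.94 = 0.05
e_max - e_min = 0.99 - 0.47 = 0.52
Dr = 0.05 / 0.52 * 100
Dr = 9.62 %


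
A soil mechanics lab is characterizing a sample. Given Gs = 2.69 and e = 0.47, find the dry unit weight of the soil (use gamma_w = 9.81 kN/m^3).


Using gamma_d = Gs * gamma_w / (1 + e)
gamma_d = 2.69 * 9.81 / (1 + 0.47)
gamma_d = 2.69 * 9.81 / 1.47
gamma_d = 17.952 kN/m^3


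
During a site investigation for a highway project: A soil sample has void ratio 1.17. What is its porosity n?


Using the relation n = e / (1 + e)
n = 1.17 / (1 + 1.17)
n = 1.17 / 2.17
n = 0.5392


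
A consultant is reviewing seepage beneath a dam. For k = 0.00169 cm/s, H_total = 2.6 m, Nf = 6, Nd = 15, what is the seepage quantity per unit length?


Result: 1.758e-05 m^3/s per m

Derivation:
Convert k to m/s for unit consistency with H:
k = 0.00169 cm/s = 0.00169 / 100 m/s = 1.69e-05 m/s
Using q = k * H * Nf / Nd
Nf / Nd = 6 / 15 = 0.4
q = 1.69e-05 * 2.6 * 0.4
q = 1.758e-05 m^3/s per m


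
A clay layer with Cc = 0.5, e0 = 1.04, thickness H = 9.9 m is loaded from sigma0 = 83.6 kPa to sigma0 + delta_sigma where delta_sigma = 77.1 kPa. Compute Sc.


Result: 0.6887 m

Derivation:
Using Sc = Cc * H / (1 + e0) * log10((sigma0 + delta_sigma) / sigma0)
Stress ratio = (83.6 + 77.1) / 83.6 = 1.92225
log10(1.92225) = 0.28381
Cc * H / (1 + e0) = 0.5 * 9.9 / (1 + 1.04) = 2.42647
Sc = 2.42647 * 0.28381
Sc = 0.6887 m


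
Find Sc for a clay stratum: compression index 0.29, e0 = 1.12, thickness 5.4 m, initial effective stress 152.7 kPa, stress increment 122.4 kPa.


Using Sc = Cc * H / (1 + e0) * log10((sigma0 + delta_sigma) / sigma0)
Stress ratio = (152.7 + 122.4) / 152.7 = 1.80157
log10(1.80157) = 0.255652
Cc * H / (1 + e0) = 0.29 * 5.4 / (1 + 1.12) = 0.738679
Sc = 0.738679 * 0.255652
Sc = 0.1888 m


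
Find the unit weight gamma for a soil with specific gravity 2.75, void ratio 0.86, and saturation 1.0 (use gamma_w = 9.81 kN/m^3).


Using gamma = gamma_w * (Gs + S*e) / (1 + e)
Numerator: Gs + S*e = 2.75 + 1.0*0.86 = 3.61
Denominator: 1 + e = 1 + 0.86 = 1.86
gamma = 9.81 * 3.61 / 1.86
gamma = 19.04 kN/m^3
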